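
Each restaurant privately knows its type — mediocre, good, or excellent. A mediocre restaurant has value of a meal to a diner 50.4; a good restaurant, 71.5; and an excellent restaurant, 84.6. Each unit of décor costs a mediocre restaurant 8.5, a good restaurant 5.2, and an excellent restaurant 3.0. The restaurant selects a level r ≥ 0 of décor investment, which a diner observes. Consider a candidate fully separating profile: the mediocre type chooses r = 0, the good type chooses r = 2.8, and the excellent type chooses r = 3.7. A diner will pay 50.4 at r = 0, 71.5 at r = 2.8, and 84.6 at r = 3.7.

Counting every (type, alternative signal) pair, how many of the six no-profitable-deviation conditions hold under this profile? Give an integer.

4

Good (own payoff 71.5 − 5.2×2.8 = 56.94): to r=0 gives 50.4 → no gain ✓; to r=3.7 gives 84.6 − 5.2×3.7 = 65.36 → profitable ✗.
Mediocre (own payoff 50.4): to r=2.8 gives 71.5 − 8.5×2.8 = 47.7 → no gain ✓; to r=3.7 gives 84.6 − 8.5×3.7 = 53.15 → profitable ✗.
Excellent (own payoff 84.6 − 3.0×3.7 = 73.5): to r=0 gives 50.4 → no gain ✓; to r=2.8 gives 71.5 − 3.0×2.8 = 63.1 → no gain ✓.
4 of the 6 constraints hold; not an equilibrium.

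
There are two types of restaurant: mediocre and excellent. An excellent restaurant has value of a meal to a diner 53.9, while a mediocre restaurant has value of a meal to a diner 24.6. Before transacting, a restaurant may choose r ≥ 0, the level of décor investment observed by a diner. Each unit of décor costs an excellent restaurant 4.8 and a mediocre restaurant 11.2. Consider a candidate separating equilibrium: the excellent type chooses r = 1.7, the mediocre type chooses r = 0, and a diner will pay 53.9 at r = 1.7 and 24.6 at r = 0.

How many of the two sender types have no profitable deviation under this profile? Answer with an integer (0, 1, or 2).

1

Excellent type: signal → 53.9 − 4.8 × 1.7 = 45.74; deviate to 0 → 24.6. IC holds (45.74 ≥ 24.6).
Mediocre type: stay at 0 → 24.6; mimic → 53.9 − 11.2 × 1.7 = 34.86. IC fails (24.6 < 34.86).
1 of 2 constraints hold, so this profile is not an equilibrium.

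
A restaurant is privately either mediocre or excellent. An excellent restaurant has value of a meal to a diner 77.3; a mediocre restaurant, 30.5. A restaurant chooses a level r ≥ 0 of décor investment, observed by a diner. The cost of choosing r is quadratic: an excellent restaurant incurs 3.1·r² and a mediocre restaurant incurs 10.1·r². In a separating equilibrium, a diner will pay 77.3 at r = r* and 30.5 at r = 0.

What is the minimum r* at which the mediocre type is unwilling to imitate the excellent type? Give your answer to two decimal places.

The mediocre type at r = 0 receives 30.5; imitating at r* yields 77.3 − 10.1·r*².
Indifference: 30.5 = 77.3 − 10.1·r*², so r*² = (77.3 − 30.5) / 10.1 ≈ 4.6337.
r* = √4.6337 ≈ 2.15.

2.15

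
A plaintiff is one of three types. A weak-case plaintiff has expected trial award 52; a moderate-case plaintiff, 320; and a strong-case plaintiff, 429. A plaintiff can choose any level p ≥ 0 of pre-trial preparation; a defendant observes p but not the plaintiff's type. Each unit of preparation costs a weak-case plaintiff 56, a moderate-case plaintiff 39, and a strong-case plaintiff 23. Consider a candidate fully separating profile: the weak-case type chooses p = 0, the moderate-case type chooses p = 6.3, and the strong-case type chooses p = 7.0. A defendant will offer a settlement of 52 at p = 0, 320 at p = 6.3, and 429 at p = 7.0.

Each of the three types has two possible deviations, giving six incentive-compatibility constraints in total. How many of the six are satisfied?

Strong-case (own payoff 429 − 23×7.0 = 268): to p=0 gives 52 → no gain ✓; to p=6.3 gives 320 − 23×6.3 = 175.1 → no gain ✓.
Moderate-case (own payoff 320 − 39×6.3 = 74.3): to p=0 gives 52 → no gain ✓; to p=7.0 gives 429 − 39×7.0 = 156 → profitable ✗.
Weak-case (own payoff 52): to p=6.3 gives 320 − 56×6.3 = -32.8 → no gain ✓; to p=7.0 gives 429 − 56×7.0 = 37 → no gain ✓.
5 of the 6 constraints hold; not an equilibrium.

5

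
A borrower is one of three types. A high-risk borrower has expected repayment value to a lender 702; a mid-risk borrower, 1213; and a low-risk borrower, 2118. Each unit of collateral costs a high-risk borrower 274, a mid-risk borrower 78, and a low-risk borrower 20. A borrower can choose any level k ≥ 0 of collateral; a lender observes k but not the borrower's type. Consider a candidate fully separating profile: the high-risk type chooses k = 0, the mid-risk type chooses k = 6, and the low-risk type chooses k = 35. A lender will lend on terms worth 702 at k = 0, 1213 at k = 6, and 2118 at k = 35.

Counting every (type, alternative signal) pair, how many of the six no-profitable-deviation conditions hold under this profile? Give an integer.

Low-risk (own payoff 2118 − 20×35 = 1418): to k=0 gives 702 → no gain ✓; to k=6 gives 1213 − 20×6 = 1093 → no gain ✓.
Mid-risk (own payoff 1213 − 78×6 = 745): to k=0 gives 702 → no gain ✓; to k=35 gives 2118 − 78×35 = -612 → no gain ✓.
High-risk (own payoff 702): to k=6 gives 1213 − 274×6 = -431 → no gain ✓; to k=35 gives 2118 − 274×35 = -7472 → no gain ✓.
6 of the 6 constraints hold; this profile is a separating equilibrium.

6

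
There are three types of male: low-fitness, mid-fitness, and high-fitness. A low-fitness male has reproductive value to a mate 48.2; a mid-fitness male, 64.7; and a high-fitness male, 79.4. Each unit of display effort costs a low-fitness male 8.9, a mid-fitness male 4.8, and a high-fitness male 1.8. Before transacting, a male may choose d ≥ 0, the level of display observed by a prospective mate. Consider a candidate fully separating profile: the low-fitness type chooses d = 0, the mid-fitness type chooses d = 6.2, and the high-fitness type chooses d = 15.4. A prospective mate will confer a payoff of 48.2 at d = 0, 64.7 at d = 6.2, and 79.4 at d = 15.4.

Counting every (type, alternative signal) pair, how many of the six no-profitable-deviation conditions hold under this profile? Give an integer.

4

Low-fitness (own payoff 48.2): to d=6.2 gives 64.7 − 8.9×6.2 = 9.52 → no gain ✓; to d=15.4 gives 79.4 − 8.9×15.4 = -57.66 → no gain ✓.
High-fitness (own payoff 79.4 − 1.8×15.4 = 51.68): to d=0 gives 48.2 → no gain ✓; to d=6.2 gives 64.7 − 1.8×6.2 = 53.54 → profitable ✗.
Mid-fitness (own payoff 64.7 − 4.8×6.2 = 34.94): to d=0 gives 48.2 → profitable ✗; to d=15.4 gives 79.4 − 4.8×15.4 = 5.48 → no gain ✓.
4 of the 6 constraints hold; not an equilibrium.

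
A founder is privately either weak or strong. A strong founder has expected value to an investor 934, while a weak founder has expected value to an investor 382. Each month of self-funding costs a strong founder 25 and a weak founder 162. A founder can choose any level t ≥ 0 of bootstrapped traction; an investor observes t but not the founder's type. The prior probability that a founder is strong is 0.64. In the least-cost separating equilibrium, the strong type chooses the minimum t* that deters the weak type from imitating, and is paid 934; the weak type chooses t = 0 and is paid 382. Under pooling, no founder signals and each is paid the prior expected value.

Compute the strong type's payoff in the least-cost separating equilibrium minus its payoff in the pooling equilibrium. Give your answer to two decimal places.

113.53

Least-cost separating signal: t* solves 382 = 934 − 162·t*, so t* = (934 − 382)/162 ≈ 3.4074.
Strong type's separating payoff: 934 − 25 × t* = 934 − 25 × (934 − 382)/162 = 934 − 13800/162 ≈ 848.8148.
Pooling payoff: 0.64 × 934 + 0.36 × 382 = 735.28.
Difference: 848.8148 − 735.28 = 113.5348, i.e. 113.53 to two decimal places.
The strong type prefers to separate.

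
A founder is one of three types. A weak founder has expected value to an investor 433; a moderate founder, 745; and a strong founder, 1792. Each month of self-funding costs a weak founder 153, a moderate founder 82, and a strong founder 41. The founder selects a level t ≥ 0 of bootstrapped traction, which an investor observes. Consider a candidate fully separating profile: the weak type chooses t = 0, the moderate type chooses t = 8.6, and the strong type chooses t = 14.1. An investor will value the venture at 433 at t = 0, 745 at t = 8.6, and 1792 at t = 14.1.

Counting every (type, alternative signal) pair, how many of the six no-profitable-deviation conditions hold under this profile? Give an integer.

4

Weak (own payoff 433): to t=8.6 gives 745 − 153×8.6 = -570.8 → no gain ✓; to t=14.1 gives 1792 − 153×14.1 = -365.3 → no gain ✓.
Strong (own payoff 1792 − 41×14.1 = 1213.9): to t=0 gives 433 → no gain ✓; to t=8.6 gives 745 − 41×8.6 = 392.4 → no gain ✓.
Moderate (own payoff 745 − 82×8.6 = 39.8): to t=0 gives 433 → profitable ✗; to t=14.1 gives 1792 − 82×14.1 = 635.8 → profitable ✗.
4 of the 6 constraints hold; not an equilibrium.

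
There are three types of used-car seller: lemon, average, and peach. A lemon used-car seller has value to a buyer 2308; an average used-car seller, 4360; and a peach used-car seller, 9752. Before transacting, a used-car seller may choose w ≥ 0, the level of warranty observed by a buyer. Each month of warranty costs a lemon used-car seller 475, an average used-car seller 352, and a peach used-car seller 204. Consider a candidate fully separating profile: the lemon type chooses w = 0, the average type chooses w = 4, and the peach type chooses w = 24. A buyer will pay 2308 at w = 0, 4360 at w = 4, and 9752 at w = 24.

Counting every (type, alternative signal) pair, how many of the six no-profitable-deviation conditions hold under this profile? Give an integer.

5

Peach (own payoff 9752 − 204×24 = 4856): to w=0 gives 2308 → no gain ✓; to w=4 gives 4360 − 204×4 = 3544 → no gain ✓.
Average (own payoff 4360 − 352×4 = 2952): to w=0 gives 2308 → no gain ✓; to w=24 gives 9752 − 352×24 = 1304 → no gain ✓.
Lemon (own payoff 2308): to w=4 gives 4360 − 475×4 = 2460 → profitable ✗; to w=24 gives 9752 − 475×24 = -1648 → no gain ✓.
5 of the 6 constraints hold; not an equilibrium.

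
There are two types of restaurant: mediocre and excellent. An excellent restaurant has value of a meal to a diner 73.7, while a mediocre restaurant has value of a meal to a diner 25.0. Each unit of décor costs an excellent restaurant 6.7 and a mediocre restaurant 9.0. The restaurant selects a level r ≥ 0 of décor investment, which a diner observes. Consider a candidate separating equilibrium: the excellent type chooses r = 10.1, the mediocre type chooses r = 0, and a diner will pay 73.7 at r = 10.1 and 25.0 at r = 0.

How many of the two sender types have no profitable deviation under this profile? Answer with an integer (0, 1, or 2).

1

Mediocre type: stay at 0 → 25.0; mimic → 73.7 − 9.0 × 10.1 = -17.2. IC holds (25.0 ≥ -17.2).
Excellent type: signal → 73.7 − 6.7 × 10.1 = 6.03; deviate to 0 → 25.0. IC fails (6.03 < 25.0).
1 of 2 constraints hold, so this profile is not an equilibrium.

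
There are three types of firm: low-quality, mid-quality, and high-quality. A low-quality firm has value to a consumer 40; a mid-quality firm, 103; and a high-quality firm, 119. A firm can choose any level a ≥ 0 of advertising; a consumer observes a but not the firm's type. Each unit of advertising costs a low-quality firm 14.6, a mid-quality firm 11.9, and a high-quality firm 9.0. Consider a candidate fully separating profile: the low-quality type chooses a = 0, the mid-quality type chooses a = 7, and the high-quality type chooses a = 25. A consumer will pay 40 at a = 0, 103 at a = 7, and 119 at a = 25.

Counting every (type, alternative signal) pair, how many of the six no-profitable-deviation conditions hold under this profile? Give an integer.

High-quality (own payoff 119 − 9.0×25 = -106): to a=0 gives 40 → profitable ✗; to a=7 gives 103 − 9.0×7 = 40 → profitable ✗.
Mid-quality (own payoff 103 − 11.9×7 = 19.7): to a=0 gives 40 → profitable ✗; to a=25 gives 119 − 11.9×25 = -178.5 → no gain ✓.
Low-quality (own payoff 40): to a=7 gives 103 − 14.6×7 = 0.8 → no gain ✓; to a=25 gives 119 − 14.6×25 = -246 → no gain ✓.
3 of the 6 constraints hold; not an equilibrium.

3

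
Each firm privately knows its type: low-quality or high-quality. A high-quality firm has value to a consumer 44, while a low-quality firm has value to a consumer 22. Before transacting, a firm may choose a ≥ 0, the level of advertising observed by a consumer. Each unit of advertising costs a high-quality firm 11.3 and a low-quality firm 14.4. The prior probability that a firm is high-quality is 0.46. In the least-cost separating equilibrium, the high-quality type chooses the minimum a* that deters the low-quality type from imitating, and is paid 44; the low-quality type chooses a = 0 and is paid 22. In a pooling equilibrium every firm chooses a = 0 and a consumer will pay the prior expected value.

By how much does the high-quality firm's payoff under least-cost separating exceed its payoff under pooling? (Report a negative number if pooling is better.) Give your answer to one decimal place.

-5.4

Least-cost separating signal: a* solves 22 = 44 − 14.4·a*, so a* = (44 − 22)/14.4 ≈ 1.5278.
High-quality type's separating payoff: 44 − 11.3 × a* = 44 − 11.3 × (44 − 22)/14.4 = 44 − 248.6/14.4 ≈ 26.736.
Pooling payoff: 0.46 × 44 + 0.54 × 22 = 32.12.
Difference: 26.736 − 32.12 = -5.384, i.e. -5.4 to one decimal place.
The high-quality type would prefer the pooling outcome.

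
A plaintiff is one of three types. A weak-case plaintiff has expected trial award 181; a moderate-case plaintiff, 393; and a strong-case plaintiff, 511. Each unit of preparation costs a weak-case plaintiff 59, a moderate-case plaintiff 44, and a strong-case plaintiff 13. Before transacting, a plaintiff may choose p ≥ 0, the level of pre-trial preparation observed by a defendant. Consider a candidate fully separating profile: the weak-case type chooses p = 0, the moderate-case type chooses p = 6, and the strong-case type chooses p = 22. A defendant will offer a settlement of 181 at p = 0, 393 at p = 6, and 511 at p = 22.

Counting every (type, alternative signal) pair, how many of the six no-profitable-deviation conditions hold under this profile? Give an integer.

Weak-case (own payoff 181): to p=6 gives 393 − 59×6 = 39 → no gain ✓; to p=22 gives 511 − 59×22 = -787 → no gain ✓.
Strong-case (own payoff 511 − 13×22 = 225): to p=0 gives 181 → no gain ✓; to p=6 gives 393 − 13×6 = 315 → profitable ✗.
Moderate-case (own payoff 393 − 44×6 = 129): to p=0 gives 181 → profitable ✗; to p=22 gives 511 − 44×22 = -457 → no gain ✓.
4 of the 6 constraints hold; not an equilibrium.

4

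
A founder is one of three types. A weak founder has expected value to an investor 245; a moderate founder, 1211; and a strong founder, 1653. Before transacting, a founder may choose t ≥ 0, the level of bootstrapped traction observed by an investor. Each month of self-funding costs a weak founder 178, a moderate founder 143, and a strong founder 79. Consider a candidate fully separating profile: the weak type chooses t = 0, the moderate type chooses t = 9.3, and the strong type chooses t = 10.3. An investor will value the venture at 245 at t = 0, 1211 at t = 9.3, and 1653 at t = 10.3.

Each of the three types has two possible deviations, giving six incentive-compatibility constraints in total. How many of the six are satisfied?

4

Moderate (own payoff 1211 − 143×9.3 = -118.9): to t=0 gives 245 → profitable ✗; to t=10.3 gives 1653 − 143×10.3 = 180.1 → profitable ✗.
Weak (own payoff 245): to t=9.3 gives 1211 − 178×9.3 = -444.4 → no gain ✓; to t=10.3 gives 1653 − 178×10.3 = -180.4 → no gain ✓.
Strong (own payoff 1653 − 79×10.3 = 839.3): to t=0 gives 245 → no gain ✓; to t=9.3 gives 1211 − 79×9.3 = 476.3 → no gain ✓.
4 of the 6 constraints hold; not an equilibrium.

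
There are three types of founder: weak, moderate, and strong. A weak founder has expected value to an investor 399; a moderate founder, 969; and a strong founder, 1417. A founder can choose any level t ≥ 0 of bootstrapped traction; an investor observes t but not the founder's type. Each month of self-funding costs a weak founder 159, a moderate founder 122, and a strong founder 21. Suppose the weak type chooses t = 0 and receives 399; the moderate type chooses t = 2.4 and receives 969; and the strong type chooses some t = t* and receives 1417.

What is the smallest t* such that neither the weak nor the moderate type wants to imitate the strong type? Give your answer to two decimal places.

Weak type (on-path payoff 399) won't mimic when 399 ≥ 1417 − 159·t*, i.e. t* ≥ 6.40.
Moderate type (on-path payoff 969 − 122×2.4 = 676.2) won't mimic when 676.2 ≥ 1417 − 122·t*, i.e. t* ≥ 6.07.
Both must hold, so t* = max(6.40, 6.07) = 6.40. The weak type's constraint binds.

6.40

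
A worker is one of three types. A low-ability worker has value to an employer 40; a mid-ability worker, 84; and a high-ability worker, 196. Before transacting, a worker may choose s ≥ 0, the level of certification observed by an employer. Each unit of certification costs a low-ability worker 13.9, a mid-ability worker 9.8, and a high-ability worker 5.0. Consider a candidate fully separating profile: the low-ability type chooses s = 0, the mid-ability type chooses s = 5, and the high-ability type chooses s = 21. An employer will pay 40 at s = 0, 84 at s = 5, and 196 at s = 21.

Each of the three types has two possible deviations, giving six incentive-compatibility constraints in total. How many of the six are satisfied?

5

Mid-ability (own payoff 84 − 9.8×5 = 35): to s=0 gives 40 → profitable ✗; to s=21 gives 196 − 9.8×21 = -9.8 → no gain ✓.
Low-ability (own payoff 40): to s=5 gives 84 − 13.9×5 = 14.5 → no gain ✓; to s=21 gives 196 − 13.9×21 = -95.9 → no gain ✓.
High-ability (own payoff 196 − 5.0×21 = 91): to s=0 gives 40 → no gain ✓; to s=5 gives 84 − 5.0×5 = 59 → no gain ✓.
5 of the 6 constraints hold; not an equilibrium.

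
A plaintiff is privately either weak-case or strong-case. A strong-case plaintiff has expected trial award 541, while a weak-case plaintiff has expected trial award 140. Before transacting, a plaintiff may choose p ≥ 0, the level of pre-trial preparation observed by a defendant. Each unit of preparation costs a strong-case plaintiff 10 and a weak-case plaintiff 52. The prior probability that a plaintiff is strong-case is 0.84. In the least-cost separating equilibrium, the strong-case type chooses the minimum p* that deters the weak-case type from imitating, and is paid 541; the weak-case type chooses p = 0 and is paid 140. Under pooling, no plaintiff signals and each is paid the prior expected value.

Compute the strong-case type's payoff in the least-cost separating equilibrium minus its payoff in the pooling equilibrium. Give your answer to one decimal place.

Least-cost separating signal: p* solves 140 = 541 − 52·p*, so p* = (541 − 140)/52 ≈ 7.7115.
Strong-case type's separating payoff: 541 − 10 × p* = 541 − 10 × (541 − 140)/52 = 541 − 4010/52 ≈ 463.885.
Pooling payoff: 0.84 × 541 + 0.16 × 140 = 476.84.
Difference: 463.885 − 476.84 = -12.955, i.e. -13.0 to one decimal place.
The strong-case type would prefer the pooling outcome.

-13.0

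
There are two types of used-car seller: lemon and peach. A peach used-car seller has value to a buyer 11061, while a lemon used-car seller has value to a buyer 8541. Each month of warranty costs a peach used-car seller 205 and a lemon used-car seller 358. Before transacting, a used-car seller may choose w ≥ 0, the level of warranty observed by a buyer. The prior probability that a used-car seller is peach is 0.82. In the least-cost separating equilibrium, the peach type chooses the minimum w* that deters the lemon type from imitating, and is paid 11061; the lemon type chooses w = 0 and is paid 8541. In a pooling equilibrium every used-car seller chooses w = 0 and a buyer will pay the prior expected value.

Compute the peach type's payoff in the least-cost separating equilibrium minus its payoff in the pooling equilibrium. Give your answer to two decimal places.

-989.42

Least-cost separating signal: w* solves 8541 = 11061 − 358·w*, so w* = (11061 − 8541)/358 ≈ 7.0391.
Peach type's separating payoff: 11061 − 205 × w* = 11061 − 205 × (11061 − 8541)/358 = 11061 − 516600/358 ≈ 9617.9832.
Pooling payoff: 0.82 × 11061 + 0.18 × 8541 = 10607.4.
Difference: 9617.9832 − 10607.4 = -989.4168, i.e. -989.42 to two decimal places.
The peach type would prefer the pooling outcome.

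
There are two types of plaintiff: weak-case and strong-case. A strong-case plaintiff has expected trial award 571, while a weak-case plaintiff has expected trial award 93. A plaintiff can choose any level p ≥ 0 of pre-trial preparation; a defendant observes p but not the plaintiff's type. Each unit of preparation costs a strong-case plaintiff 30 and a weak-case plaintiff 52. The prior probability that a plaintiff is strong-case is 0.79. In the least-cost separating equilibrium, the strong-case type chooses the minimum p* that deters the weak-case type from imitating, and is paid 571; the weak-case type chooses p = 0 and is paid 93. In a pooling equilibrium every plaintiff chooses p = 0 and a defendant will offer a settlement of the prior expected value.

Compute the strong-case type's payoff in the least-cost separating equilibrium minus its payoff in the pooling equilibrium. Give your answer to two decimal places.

-175.39

Least-cost separating signal: p* solves 93 = 571 − 52·p*, so p* = (571 − 93)/52 ≈ 9.1923.
Strong-case type's separating payoff: 571 − 30 × p* = 571 − 30 × (571 − 93)/52 = 571 − 14340/52 ≈ 295.2308.
Pooling payoff: 0.79 × 571 + 0.21 × 93 = 470.62.
Difference: 295.2308 − 470.62 = -175.3892, i.e. -175.39 to two decimal places.
The strong-case type would prefer the pooling outcome.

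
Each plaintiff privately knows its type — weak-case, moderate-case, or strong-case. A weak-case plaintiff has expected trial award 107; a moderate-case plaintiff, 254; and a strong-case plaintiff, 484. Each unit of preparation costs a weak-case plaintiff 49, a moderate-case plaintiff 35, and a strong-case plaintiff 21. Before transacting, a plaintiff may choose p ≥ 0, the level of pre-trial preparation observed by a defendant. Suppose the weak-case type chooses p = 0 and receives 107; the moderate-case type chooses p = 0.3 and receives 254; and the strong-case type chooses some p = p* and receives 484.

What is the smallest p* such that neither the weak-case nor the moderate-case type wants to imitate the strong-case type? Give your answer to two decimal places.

Weak-case type (on-path payoff 107) won't mimic when 107 ≥ 484 − 49·p*, i.e. p* ≥ 7.69.
Moderate-case type (on-path payoff 254 − 35×0.3 = 243.5) won't mimic when 243.5 ≥ 484 − 35·p*, i.e. p* ≥ 6.87.
Both must hold, so p* = max(7.69, 6.87) = 7.69. The weak-case type's constraint binds.

7.69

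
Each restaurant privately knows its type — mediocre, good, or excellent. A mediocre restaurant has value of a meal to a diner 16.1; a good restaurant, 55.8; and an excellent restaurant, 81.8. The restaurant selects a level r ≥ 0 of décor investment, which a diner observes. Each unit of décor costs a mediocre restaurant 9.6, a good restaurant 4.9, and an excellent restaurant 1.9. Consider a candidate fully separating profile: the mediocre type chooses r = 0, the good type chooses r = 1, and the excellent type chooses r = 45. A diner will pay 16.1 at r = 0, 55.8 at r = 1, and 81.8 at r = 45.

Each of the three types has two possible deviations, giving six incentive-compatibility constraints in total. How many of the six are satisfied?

Excellent (own payoff 81.8 − 1.9×45 = -3.7): to r=0 gives 16.1 → profitable ✗; to r=1 gives 55.8 − 1.9×1 = 53.9 → profitable ✗.
Mediocre (own payoff 16.1): to r=1 gives 55.8 − 9.6×1 = 46.2 → profitable ✗; to r=45 gives 81.8 − 9.6×45 = -350.2 → no gain ✓.
Good (own payoff 55.8 − 4.9×1 = 50.9): to r=0 gives 16.1 → no gain ✓; to r=45 gives 81.8 − 4.9×45 = -138.7 → no gain ✓.
3 of the 6 constraints hold; not an equilibrium.

3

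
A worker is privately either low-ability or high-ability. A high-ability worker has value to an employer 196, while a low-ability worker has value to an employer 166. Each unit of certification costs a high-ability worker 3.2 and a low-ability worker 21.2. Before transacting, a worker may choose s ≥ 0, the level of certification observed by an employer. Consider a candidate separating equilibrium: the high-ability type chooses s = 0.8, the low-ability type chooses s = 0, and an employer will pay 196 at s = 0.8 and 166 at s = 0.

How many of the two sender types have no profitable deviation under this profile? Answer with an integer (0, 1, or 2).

1

Low-ability type: stay at 0 → 166; mimic → 196 − 21.2 × 0.8 = 179.04. IC fails (166 < 179.04).
High-ability type: signal → 196 − 3.2 × 0.8 = 193.44; deviate to 0 → 166. IC holds (193.44 ≥ 166).
1 of 2 constraints hold, so this profile is not an equilibrium.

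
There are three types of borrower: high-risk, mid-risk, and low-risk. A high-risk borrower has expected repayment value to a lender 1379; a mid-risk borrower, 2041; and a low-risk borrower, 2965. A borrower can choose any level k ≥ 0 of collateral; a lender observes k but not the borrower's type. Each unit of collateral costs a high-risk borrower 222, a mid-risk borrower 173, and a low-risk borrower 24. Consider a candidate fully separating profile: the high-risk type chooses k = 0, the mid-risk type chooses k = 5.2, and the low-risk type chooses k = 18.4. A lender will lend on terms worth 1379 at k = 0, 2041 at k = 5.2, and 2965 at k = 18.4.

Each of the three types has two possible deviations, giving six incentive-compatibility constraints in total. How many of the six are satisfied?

Mid-risk (own payoff 2041 − 173×5.2 = 1141.4): to k=0 gives 1379 → profitable ✗; to k=18.4 gives 2965 − 173×18.4 = -218.2 → no gain ✓.
Low-risk (own payoff 2965 − 24×18.4 = 2523.4): to k=0 gives 1379 → no gain ✓; to k=5.2 gives 2041 − 24×5.2 = 1916.2 → no gain ✓.
High-risk (own payoff 1379): to k=5.2 gives 2041 − 222×5.2 = 886.6 → no gain ✓; to k=18.4 gives 2965 − 222×18.4 = -1119.8 → no gain ✓.
5 of the 6 constraints hold; not an equilibrium.

5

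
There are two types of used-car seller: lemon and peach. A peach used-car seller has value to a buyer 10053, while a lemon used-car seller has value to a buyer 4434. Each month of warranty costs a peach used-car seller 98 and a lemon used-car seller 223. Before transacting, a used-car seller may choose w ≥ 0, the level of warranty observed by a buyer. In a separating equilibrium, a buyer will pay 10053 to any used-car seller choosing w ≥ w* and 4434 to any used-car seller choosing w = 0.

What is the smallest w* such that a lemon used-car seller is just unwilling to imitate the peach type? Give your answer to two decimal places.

A lemon used-car seller choosing w = 0 receives 4434.
Imitating at w* instead would pay 10053 at cost 223·w*, netting 10053 − 223·w*.
Indifference: 4434 = 10053 − 223·w*, so w* = (10053 − 4434) / 223 ≈ 25.20.
At w* the lemon type's incentive constraint just binds; the peach type strictly prefers w* since its per-unit cost is lower.

25.20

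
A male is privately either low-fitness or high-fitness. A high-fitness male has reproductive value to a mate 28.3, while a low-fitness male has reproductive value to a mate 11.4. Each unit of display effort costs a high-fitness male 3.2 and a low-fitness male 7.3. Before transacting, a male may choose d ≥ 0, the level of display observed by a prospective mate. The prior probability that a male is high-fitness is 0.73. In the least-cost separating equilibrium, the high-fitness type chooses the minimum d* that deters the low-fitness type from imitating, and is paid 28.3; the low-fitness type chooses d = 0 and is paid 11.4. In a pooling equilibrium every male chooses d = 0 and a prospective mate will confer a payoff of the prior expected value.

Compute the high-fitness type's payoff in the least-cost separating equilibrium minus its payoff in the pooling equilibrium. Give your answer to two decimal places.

-2.85

Least-cost separating signal: d* solves 11.4 = 28.3 − 7.3·d*, so d* = (28.3 − 11.4)/7.3 ≈ 2.3151.
High-fitness type's separating payoff: 28.3 − 3.2 × d* = 28.3 − 3.2 × (28.3 − 11.4)/7.3 = 28.3 − 54.08/7.3 ≈ 20.8918.
Pooling payoff: 0.73 × 28.3 + 0.27 × 11.4 = 23.737.
Difference: 20.8918 − 23.737 = -2.8452, i.e. -2.85 to two decimal places.
The high-fitness type would prefer the pooling outcome.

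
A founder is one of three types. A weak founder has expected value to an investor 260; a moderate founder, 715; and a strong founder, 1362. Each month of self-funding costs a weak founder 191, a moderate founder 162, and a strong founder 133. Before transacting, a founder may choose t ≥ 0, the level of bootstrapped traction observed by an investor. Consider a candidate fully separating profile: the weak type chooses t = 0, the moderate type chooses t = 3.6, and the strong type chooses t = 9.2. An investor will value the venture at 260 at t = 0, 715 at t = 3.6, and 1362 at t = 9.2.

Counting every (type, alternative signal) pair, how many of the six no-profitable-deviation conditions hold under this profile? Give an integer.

Strong (own payoff 1362 − 133×9.2 = 138.4): to t=0 gives 260 → profitable ✗; to t=3.6 gives 715 − 133×3.6 = 236.2 → profitable ✗.
Weak (own payoff 260): to t=3.6 gives 715 − 191×3.6 = 27.4 → no gain ✓; to t=9.2 gives 1362 − 191×9.2 = -395.2 → no gain ✓.
Moderate (own payoff 715 − 162×3.6 = 131.8): to t=0 gives 260 → profitable ✗; to t=9.2 gives 1362 − 162×9.2 = -128.4 → no gain ✓.
3 of the 6 constraints hold; not an equilibrium.

3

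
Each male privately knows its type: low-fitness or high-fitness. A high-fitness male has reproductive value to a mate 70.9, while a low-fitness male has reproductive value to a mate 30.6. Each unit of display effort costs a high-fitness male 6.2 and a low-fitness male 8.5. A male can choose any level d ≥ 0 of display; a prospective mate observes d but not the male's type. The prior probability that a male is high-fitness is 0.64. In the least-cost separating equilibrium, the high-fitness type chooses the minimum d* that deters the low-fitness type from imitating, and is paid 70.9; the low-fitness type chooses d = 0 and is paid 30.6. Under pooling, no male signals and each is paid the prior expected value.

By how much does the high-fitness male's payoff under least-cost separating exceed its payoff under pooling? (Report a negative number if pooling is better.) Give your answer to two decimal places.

Least-cost separating signal: d* solves 30.6 = 70.9 − 8.5·d*, so d* = (70.9 − 30.6)/8.5 ≈ 4.7412.
High-fitness type's separating payoff: 70.9 − 6.2 × d* = 70.9 − 6.2 × (70.9 − 30.6)/8.5 = 70.9 − 249.86/8.5 ≈ 41.5047.
Pooling payoff: 0.64 × 70.9 + 0.36 × 30.6 = 56.392.
Difference: 41.5047 − 56.392 = -14.8873, i.e. -14.89 to two decimal places.
The high-fitness type would prefer the pooling outcome.

-14.89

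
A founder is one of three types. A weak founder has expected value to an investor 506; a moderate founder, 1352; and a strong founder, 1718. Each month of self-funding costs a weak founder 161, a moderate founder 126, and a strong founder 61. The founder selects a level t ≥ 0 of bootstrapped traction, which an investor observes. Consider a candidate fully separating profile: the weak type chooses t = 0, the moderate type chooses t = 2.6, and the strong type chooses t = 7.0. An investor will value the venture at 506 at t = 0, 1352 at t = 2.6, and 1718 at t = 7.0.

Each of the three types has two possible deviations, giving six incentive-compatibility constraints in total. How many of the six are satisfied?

Moderate (own payoff 1352 − 126×2.6 = 1024.4): to t=0 gives 506 → no gain ✓; to t=7.0 gives 1718 − 126×7.0 = 836 → no gain ✓.
Strong (own payoff 1718 − 61×7.0 = 1291): to t=0 gives 506 → no gain ✓; to t=2.6 gives 1352 − 61×2.6 = 1193.4 → no gain ✓.
Weak (own payoff 506): to t=2.6 gives 1352 − 161×2.6 = 933.4 → profitable ✗; to t=7.0 gives 1718 − 161×7.0 = 591 → profitable ✗.
4 of the 6 constraints hold; not an equilibrium.

4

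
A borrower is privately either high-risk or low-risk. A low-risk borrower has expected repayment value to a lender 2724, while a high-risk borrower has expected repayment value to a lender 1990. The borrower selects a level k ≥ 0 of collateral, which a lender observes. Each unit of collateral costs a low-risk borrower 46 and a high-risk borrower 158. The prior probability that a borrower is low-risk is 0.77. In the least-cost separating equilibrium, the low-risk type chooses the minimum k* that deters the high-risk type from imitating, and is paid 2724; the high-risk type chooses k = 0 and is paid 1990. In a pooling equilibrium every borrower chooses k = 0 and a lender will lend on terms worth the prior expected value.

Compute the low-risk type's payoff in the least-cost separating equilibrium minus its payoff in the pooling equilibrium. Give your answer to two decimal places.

-44.88

Least-cost separating signal: k* solves 1990 = 2724 − 158·k*, so k* = (2724 − 1990)/158 ≈ 4.6456.
Low-risk type's separating payoff: 2724 − 46 × k* = 2724 − 46 × (2724 − 1990)/158 = 2724 − 33764/158 ≈ 2510.3038.
Pooling payoff: 0.77 × 2724 + 0.23 × 1990 = 2555.18.
Difference: 2510.3038 − 2555.18 = -44.8762, i.e. -44.88 to two decimal places.
The low-risk type would prefer the pooling outcome.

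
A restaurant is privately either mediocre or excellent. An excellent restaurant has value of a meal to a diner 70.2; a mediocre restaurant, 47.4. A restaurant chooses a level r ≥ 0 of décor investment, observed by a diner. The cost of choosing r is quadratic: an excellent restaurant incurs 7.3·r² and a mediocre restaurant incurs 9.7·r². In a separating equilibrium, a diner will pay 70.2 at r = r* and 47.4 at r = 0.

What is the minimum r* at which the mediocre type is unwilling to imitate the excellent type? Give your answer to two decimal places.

1.53

The mediocre type at r = 0 receives 47.4; imitating at r* yields 70.2 − 9.7·r*².
Indifference: 47.4 = 70.2 − 9.7·r*², so r*² = (70.2 − 47.4) / 9.7 ≈ 2.3505.
r* = √2.3505 ≈ 1.53.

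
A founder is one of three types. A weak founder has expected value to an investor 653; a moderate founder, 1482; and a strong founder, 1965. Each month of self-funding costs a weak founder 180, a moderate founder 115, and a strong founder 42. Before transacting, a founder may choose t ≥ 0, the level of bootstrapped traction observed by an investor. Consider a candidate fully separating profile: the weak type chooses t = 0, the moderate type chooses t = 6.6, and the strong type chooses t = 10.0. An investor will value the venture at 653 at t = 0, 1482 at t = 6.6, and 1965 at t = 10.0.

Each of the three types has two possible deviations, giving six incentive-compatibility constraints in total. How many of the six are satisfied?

5

Moderate (own payoff 1482 − 115×6.6 = 723): to t=0 gives 653 → no gain ✓; to t=10.0 gives 1965 − 115×10.0 = 815 → profitable ✗.
Strong (own payoff 1965 − 42×10.0 = 1545): to t=0 gives 653 → no gain ✓; to t=6.6 gives 1482 − 42×6.6 = 1204.8 → no gain ✓.
Weak (own payoff 653): to t=6.6 gives 1482 − 180×6.6 = 294 → no gain ✓; to t=10.0 gives 1965 − 180×10.0 = 165 → no gain ✓.
5 of the 6 constraints hold; not an equilibrium.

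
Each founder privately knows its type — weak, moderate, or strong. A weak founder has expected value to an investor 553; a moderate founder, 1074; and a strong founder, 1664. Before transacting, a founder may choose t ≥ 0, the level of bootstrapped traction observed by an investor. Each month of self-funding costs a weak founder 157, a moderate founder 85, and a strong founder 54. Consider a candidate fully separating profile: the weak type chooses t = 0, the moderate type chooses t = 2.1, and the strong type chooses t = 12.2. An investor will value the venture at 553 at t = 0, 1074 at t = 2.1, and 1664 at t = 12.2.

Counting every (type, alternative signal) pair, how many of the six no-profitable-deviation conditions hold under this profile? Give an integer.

Strong (own payoff 1664 − 54×12.2 = 1005.2): to t=0 gives 553 → no gain ✓; to t=2.1 gives 1074 − 54×2.1 = 960.6 → no gain ✓.
Weak (own payoff 553): to t=2.1 gives 1074 − 157×2.1 = 744.3 → profitable ✗; to t=12.2 gives 1664 − 157×12.2 = -251.4 → no gain ✓.
Moderate (own payoff 1074 − 85×2.1 = 895.5): to t=0 gives 553 → no gain ✓; to t=12.2 gives 1664 − 85×12.2 = 627 → no gain ✓.
5 of the 6 constraints hold; not an equilibrium.

5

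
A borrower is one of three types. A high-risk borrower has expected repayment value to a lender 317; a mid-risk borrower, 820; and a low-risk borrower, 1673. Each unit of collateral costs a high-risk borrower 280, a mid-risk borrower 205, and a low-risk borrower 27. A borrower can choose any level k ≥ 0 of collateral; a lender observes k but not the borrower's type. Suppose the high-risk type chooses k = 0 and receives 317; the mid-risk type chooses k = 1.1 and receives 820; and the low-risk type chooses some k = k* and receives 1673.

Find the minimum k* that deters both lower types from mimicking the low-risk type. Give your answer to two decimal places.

High-risk type (on-path payoff 317) won't mimic when 317 ≥ 1673 − 280·k*, i.e. k* ≥ 4.84.
Mid-risk type (on-path payoff 820 − 205×1.1 = 594.5) won't mimic when 594.5 ≥ 1673 − 205·k*, i.e. k* ≥ 5.26.
Both must hold, so k* = max(4.84, 5.26) = 5.26. The mid-risk type's constraint binds.

5.26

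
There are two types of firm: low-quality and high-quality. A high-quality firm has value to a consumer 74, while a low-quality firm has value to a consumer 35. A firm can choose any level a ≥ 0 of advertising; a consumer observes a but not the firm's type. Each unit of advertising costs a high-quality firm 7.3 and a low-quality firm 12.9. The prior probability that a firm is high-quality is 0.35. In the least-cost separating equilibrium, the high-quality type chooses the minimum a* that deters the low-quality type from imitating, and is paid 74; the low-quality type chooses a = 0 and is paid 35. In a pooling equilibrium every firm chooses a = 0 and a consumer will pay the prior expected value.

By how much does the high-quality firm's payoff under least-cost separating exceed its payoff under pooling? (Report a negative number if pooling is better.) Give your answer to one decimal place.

3.3

Least-cost separating signal: a* solves 35 = 74 − 12.9·a*, so a* = (74 − 35)/12.9 ≈ 3.0233.
High-quality type's separating payoff: 74 − 7.3 × a* = 74 − 7.3 × (74 − 35)/12.9 = 74 − 284.7/12.9 ≈ 51.930.
Pooling payoff: 0.35 × 74 + 0.65 × 35 = 48.65.
Difference: 51.930 − 48.65 = 3.28, i.e. 3.3 to one decimal place.
The high-quality type prefers to separate.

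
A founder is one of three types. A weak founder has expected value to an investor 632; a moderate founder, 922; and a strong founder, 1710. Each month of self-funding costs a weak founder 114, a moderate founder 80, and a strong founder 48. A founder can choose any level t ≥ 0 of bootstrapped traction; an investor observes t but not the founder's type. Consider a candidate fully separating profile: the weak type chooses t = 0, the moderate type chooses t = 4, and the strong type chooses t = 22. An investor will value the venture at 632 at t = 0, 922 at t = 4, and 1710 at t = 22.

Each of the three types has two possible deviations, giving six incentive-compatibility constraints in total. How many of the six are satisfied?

4

Strong (own payoff 1710 − 48×22 = 654): to t=0 gives 632 → no gain ✓; to t=4 gives 922 − 48×4 = 730 → profitable ✗.
Moderate (own payoff 922 − 80×4 = 602): to t=0 gives 632 → profitable ✗; to t=22 gives 1710 − 80×22 = -50 → no gain ✓.
Weak (own payoff 632): to t=4 gives 922 − 114×4 = 466 → no gain ✓; to t=22 gives 1710 − 114×22 = -798 → no gain ✓.
4 of the 6 constraints hold; not an equilibrium.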